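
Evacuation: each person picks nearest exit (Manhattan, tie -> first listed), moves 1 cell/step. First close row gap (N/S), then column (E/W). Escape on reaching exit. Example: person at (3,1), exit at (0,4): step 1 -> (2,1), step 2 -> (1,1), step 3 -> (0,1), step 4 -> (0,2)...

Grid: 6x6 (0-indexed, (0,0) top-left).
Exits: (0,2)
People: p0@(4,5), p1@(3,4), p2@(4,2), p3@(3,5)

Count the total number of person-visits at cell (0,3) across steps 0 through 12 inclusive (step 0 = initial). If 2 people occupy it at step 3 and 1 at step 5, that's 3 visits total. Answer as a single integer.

Step 0: p0@(4,5) p1@(3,4) p2@(4,2) p3@(3,5) -> at (0,3): 0 [-], cum=0
Step 1: p0@(3,5) p1@(2,4) p2@(3,2) p3@(2,5) -> at (0,3): 0 [-], cum=0
Step 2: p0@(2,5) p1@(1,4) p2@(2,2) p3@(1,5) -> at (0,3): 0 [-], cum=0
Step 3: p0@(1,5) p1@(0,4) p2@(1,2) p3@(0,5) -> at (0,3): 0 [-], cum=0
Step 4: p0@(0,5) p1@(0,3) p2@ESC p3@(0,4) -> at (0,3): 1 [p1], cum=1
Step 5: p0@(0,4) p1@ESC p2@ESC p3@(0,3) -> at (0,3): 1 [p3], cum=2
Step 6: p0@(0,3) p1@ESC p2@ESC p3@ESC -> at (0,3): 1 [p0], cum=3
Step 7: p0@ESC p1@ESC p2@ESC p3@ESC -> at (0,3): 0 [-], cum=3
Total visits = 3

Answer: 3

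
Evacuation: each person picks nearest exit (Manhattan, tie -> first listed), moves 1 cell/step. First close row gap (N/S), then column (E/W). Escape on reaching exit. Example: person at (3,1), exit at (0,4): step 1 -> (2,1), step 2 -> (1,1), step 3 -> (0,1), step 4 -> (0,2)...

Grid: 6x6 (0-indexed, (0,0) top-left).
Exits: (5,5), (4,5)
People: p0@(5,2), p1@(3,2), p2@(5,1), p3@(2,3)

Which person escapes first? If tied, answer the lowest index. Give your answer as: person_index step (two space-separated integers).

Step 1: p0:(5,2)->(5,3) | p1:(3,2)->(4,2) | p2:(5,1)->(5,2) | p3:(2,3)->(3,3)
Step 2: p0:(5,3)->(5,4) | p1:(4,2)->(4,3) | p2:(5,2)->(5,3) | p3:(3,3)->(4,3)
Step 3: p0:(5,4)->(5,5)->EXIT | p1:(4,3)->(4,4) | p2:(5,3)->(5,4) | p3:(4,3)->(4,4)
Step 4: p0:escaped | p1:(4,4)->(4,5)->EXIT | p2:(5,4)->(5,5)->EXIT | p3:(4,4)->(4,5)->EXIT
Exit steps: [3, 4, 4, 4]
First to escape: p0 at step 3

Answer: 0 3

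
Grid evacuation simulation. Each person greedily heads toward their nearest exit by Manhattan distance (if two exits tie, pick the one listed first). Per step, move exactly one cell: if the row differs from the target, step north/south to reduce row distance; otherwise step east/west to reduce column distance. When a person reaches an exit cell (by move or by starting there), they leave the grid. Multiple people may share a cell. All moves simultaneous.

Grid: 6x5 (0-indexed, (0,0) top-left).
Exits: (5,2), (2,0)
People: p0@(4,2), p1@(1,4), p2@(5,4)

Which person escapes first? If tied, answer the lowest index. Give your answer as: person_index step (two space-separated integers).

Answer: 0 1

Derivation:
Step 1: p0:(4,2)->(5,2)->EXIT | p1:(1,4)->(2,4) | p2:(5,4)->(5,3)
Step 2: p0:escaped | p1:(2,4)->(2,3) | p2:(5,3)->(5,2)->EXIT
Step 3: p0:escaped | p1:(2,3)->(2,2) | p2:escaped
Step 4: p0:escaped | p1:(2,2)->(2,1) | p2:escaped
Step 5: p0:escaped | p1:(2,1)->(2,0)->EXIT | p2:escaped
Exit steps: [1, 5, 2]
First to escape: p0 at step 1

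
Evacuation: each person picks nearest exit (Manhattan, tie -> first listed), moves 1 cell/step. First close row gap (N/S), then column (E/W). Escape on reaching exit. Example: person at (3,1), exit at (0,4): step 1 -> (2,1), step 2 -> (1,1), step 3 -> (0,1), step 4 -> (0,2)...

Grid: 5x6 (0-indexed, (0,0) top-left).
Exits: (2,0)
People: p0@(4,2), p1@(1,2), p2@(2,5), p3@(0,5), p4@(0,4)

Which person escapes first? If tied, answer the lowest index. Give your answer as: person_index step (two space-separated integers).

Answer: 1 3

Derivation:
Step 1: p0:(4,2)->(3,2) | p1:(1,2)->(2,2) | p2:(2,5)->(2,4) | p3:(0,5)->(1,5) | p4:(0,4)->(1,4)
Step 2: p0:(3,2)->(2,2) | p1:(2,2)->(2,1) | p2:(2,4)->(2,3) | p3:(1,5)->(2,5) | p4:(1,4)->(2,4)
Step 3: p0:(2,2)->(2,1) | p1:(2,1)->(2,0)->EXIT | p2:(2,3)->(2,2) | p3:(2,5)->(2,4) | p4:(2,4)->(2,3)
Step 4: p0:(2,1)->(2,0)->EXIT | p1:escaped | p2:(2,2)->(2,1) | p3:(2,4)->(2,3) | p4:(2,3)->(2,2)
Step 5: p0:escaped | p1:escaped | p2:(2,1)->(2,0)->EXIT | p3:(2,3)->(2,2) | p4:(2,2)->(2,1)
Step 6: p0:escaped | p1:escaped | p2:escaped | p3:(2,2)->(2,1) | p4:(2,1)->(2,0)->EXIT
Step 7: p0:escaped | p1:escaped | p2:escaped | p3:(2,1)->(2,0)->EXIT | p4:escaped
Exit steps: [4, 3, 5, 7, 6]
First to escape: p1 at step 3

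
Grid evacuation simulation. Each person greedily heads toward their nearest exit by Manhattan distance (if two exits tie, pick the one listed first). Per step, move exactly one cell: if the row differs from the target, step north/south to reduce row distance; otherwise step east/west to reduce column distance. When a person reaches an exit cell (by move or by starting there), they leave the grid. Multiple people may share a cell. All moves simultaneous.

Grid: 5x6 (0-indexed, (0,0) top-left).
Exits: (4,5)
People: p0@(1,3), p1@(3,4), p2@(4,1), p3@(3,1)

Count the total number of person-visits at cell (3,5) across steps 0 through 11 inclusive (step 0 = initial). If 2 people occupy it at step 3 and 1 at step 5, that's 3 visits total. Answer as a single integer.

Step 0: p0@(1,3) p1@(3,4) p2@(4,1) p3@(3,1) -> at (3,5): 0 [-], cum=0
Step 1: p0@(2,3) p1@(4,4) p2@(4,2) p3@(4,1) -> at (3,5): 0 [-], cum=0
Step 2: p0@(3,3) p1@ESC p2@(4,3) p3@(4,2) -> at (3,5): 0 [-], cum=0
Step 3: p0@(4,3) p1@ESC p2@(4,4) p3@(4,3) -> at (3,5): 0 [-], cum=0
Step 4: p0@(4,4) p1@ESC p2@ESC p3@(4,4) -> at (3,5): 0 [-], cum=0
Step 5: p0@ESC p1@ESC p2@ESC p3@ESC -> at (3,5): 0 [-], cum=0
Total visits = 0

Answer: 0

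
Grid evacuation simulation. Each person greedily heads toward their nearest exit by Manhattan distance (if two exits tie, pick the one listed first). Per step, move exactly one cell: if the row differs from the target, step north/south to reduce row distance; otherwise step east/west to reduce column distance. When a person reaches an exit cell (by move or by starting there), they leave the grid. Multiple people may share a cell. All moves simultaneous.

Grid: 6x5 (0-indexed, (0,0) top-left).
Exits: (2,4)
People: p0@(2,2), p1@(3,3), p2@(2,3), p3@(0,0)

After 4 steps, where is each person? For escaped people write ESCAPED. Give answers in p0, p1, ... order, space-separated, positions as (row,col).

Step 1: p0:(2,2)->(2,3) | p1:(3,3)->(2,3) | p2:(2,3)->(2,4)->EXIT | p3:(0,0)->(1,0)
Step 2: p0:(2,3)->(2,4)->EXIT | p1:(2,3)->(2,4)->EXIT | p2:escaped | p3:(1,0)->(2,0)
Step 3: p0:escaped | p1:escaped | p2:escaped | p3:(2,0)->(2,1)
Step 4: p0:escaped | p1:escaped | p2:escaped | p3:(2,1)->(2,2)

ESCAPED ESCAPED ESCAPED (2,2)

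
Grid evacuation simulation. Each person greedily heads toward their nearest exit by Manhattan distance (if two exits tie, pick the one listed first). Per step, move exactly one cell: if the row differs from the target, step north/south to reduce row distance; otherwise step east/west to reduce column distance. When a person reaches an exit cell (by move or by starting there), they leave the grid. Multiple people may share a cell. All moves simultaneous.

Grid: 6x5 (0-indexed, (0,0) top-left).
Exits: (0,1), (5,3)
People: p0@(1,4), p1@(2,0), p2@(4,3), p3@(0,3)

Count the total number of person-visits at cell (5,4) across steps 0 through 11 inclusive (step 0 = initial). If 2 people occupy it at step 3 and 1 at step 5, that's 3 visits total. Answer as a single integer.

Answer: 0

Derivation:
Step 0: p0@(1,4) p1@(2,0) p2@(4,3) p3@(0,3) -> at (5,4): 0 [-], cum=0
Step 1: p0@(0,4) p1@(1,0) p2@ESC p3@(0,2) -> at (5,4): 0 [-], cum=0
Step 2: p0@(0,3) p1@(0,0) p2@ESC p3@ESC -> at (5,4): 0 [-], cum=0
Step 3: p0@(0,2) p1@ESC p2@ESC p3@ESC -> at (5,4): 0 [-], cum=0
Step 4: p0@ESC p1@ESC p2@ESC p3@ESC -> at (5,4): 0 [-], cum=0
Total visits = 0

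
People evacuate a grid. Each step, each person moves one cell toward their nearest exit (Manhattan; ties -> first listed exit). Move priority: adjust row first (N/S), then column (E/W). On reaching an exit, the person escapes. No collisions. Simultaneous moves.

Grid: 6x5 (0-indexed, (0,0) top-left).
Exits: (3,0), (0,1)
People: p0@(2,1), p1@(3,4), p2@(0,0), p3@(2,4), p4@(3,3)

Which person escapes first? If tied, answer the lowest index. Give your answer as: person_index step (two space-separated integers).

Step 1: p0:(2,1)->(3,1) | p1:(3,4)->(3,3) | p2:(0,0)->(0,1)->EXIT | p3:(2,4)->(3,4) | p4:(3,3)->(3,2)
Step 2: p0:(3,1)->(3,0)->EXIT | p1:(3,3)->(3,2) | p2:escaped | p3:(3,4)->(3,3) | p4:(3,2)->(3,1)
Step 3: p0:escaped | p1:(3,2)->(3,1) | p2:escaped | p3:(3,3)->(3,2) | p4:(3,1)->(3,0)->EXIT
Step 4: p0:escaped | p1:(3,1)->(3,0)->EXIT | p2:escaped | p3:(3,2)->(3,1) | p4:escaped
Step 5: p0:escaped | p1:escaped | p2:escaped | p3:(3,1)->(3,0)->EXIT | p4:escaped
Exit steps: [2, 4, 1, 5, 3]
First to escape: p2 at step 1

Answer: 2 1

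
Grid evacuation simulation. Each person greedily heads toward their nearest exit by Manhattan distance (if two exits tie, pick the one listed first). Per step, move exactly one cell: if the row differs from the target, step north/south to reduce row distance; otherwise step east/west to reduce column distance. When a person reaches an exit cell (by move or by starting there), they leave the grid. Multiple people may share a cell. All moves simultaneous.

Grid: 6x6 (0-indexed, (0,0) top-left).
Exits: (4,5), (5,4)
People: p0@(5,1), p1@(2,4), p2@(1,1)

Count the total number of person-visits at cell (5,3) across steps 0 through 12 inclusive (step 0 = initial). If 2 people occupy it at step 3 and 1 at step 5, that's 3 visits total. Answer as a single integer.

Step 0: p0@(5,1) p1@(2,4) p2@(1,1) -> at (5,3): 0 [-], cum=0
Step 1: p0@(5,2) p1@(3,4) p2@(2,1) -> at (5,3): 0 [-], cum=0
Step 2: p0@(5,3) p1@(4,4) p2@(3,1) -> at (5,3): 1 [p0], cum=1
Step 3: p0@ESC p1@ESC p2@(4,1) -> at (5,3): 0 [-], cum=1
Step 4: p0@ESC p1@ESC p2@(4,2) -> at (5,3): 0 [-], cum=1
Step 5: p0@ESC p1@ESC p2@(4,3) -> at (5,3): 0 [-], cum=1
Step 6: p0@ESC p1@ESC p2@(4,4) -> at (5,3): 0 [-], cum=1
Step 7: p0@ESC p1@ESC p2@ESC -> at (5,3): 0 [-], cum=1
Total visits = 1

Answer: 1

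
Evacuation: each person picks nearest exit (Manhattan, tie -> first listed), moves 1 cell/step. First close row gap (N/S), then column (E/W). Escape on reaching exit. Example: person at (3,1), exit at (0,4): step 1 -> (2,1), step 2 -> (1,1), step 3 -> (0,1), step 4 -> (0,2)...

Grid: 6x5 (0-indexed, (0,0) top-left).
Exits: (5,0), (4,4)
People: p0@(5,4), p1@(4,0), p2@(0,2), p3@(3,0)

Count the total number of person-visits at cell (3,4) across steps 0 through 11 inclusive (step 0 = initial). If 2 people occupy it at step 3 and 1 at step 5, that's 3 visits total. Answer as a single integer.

Step 0: p0@(5,4) p1@(4,0) p2@(0,2) p3@(3,0) -> at (3,4): 0 [-], cum=0
Step 1: p0@ESC p1@ESC p2@(1,2) p3@(4,0) -> at (3,4): 0 [-], cum=0
Step 2: p0@ESC p1@ESC p2@(2,2) p3@ESC -> at (3,4): 0 [-], cum=0
Step 3: p0@ESC p1@ESC p2@(3,2) p3@ESC -> at (3,4): 0 [-], cum=0
Step 4: p0@ESC p1@ESC p2@(4,2) p3@ESC -> at (3,4): 0 [-], cum=0
Step 5: p0@ESC p1@ESC p2@(4,3) p3@ESC -> at (3,4): 0 [-], cum=0
Step 6: p0@ESC p1@ESC p2@ESC p3@ESC -> at (3,4): 0 [-], cum=0
Total visits = 0

Answer: 0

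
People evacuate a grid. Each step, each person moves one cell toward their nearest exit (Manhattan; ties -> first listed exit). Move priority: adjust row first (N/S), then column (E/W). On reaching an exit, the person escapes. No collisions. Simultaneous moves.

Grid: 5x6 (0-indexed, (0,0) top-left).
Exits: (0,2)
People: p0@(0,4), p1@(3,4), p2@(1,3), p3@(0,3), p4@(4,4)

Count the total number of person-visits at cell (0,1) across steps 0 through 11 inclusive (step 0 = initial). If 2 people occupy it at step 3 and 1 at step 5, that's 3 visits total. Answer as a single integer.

Answer: 0

Derivation:
Step 0: p0@(0,4) p1@(3,4) p2@(1,3) p3@(0,3) p4@(4,4) -> at (0,1): 0 [-], cum=0
Step 1: p0@(0,3) p1@(2,4) p2@(0,3) p3@ESC p4@(3,4) -> at (0,1): 0 [-], cum=0
Step 2: p0@ESC p1@(1,4) p2@ESC p3@ESC p4@(2,4) -> at (0,1): 0 [-], cum=0
Step 3: p0@ESC p1@(0,4) p2@ESC p3@ESC p4@(1,4) -> at (0,1): 0 [-], cum=0
Step 4: p0@ESC p1@(0,3) p2@ESC p3@ESC p4@(0,4) -> at (0,1): 0 [-], cum=0
Step 5: p0@ESC p1@ESC p2@ESC p3@ESC p4@(0,3) -> at (0,1): 0 [-], cum=0
Step 6: p0@ESC p1@ESC p2@ESC p3@ESC p4@ESC -> at (0,1): 0 [-], cum=0
Total visits = 0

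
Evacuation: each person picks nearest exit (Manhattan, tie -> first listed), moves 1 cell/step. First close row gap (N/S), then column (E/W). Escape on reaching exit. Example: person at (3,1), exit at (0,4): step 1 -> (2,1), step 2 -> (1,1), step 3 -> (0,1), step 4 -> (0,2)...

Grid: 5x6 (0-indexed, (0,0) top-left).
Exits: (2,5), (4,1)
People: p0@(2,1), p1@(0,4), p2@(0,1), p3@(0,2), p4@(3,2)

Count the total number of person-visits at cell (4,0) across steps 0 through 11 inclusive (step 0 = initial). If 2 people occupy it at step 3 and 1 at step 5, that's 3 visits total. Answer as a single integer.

Answer: 0

Derivation:
Step 0: p0@(2,1) p1@(0,4) p2@(0,1) p3@(0,2) p4@(3,2) -> at (4,0): 0 [-], cum=0
Step 1: p0@(3,1) p1@(1,4) p2@(1,1) p3@(1,2) p4@(4,2) -> at (4,0): 0 [-], cum=0
Step 2: p0@ESC p1@(2,4) p2@(2,1) p3@(2,2) p4@ESC -> at (4,0): 0 [-], cum=0
Step 3: p0@ESC p1@ESC p2@(3,1) p3@(2,3) p4@ESC -> at (4,0): 0 [-], cum=0
Step 4: p0@ESC p1@ESC p2@ESC p3@(2,4) p4@ESC -> at (4,0): 0 [-], cum=0
Step 5: p0@ESC p1@ESC p2@ESC p3@ESC p4@ESC -> at (4,0): 0 [-], cum=0
Total visits = 0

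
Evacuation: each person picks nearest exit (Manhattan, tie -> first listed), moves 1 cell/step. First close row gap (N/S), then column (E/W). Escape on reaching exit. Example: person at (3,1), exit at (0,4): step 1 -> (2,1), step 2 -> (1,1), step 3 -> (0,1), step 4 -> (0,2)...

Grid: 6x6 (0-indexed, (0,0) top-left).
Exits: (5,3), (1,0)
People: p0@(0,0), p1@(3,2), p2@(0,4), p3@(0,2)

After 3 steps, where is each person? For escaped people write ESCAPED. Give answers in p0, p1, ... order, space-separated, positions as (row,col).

Step 1: p0:(0,0)->(1,0)->EXIT | p1:(3,2)->(4,2) | p2:(0,4)->(1,4) | p3:(0,2)->(1,2)
Step 2: p0:escaped | p1:(4,2)->(5,2) | p2:(1,4)->(1,3) | p3:(1,2)->(1,1)
Step 3: p0:escaped | p1:(5,2)->(5,3)->EXIT | p2:(1,3)->(1,2) | p3:(1,1)->(1,0)->EXIT

ESCAPED ESCAPED (1,2) ESCAPED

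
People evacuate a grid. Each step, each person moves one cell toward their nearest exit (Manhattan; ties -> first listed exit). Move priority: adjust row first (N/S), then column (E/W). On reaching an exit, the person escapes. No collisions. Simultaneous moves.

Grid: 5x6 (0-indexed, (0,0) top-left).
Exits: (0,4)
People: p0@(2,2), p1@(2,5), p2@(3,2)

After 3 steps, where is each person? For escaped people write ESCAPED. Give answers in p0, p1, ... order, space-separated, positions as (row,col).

Step 1: p0:(2,2)->(1,2) | p1:(2,5)->(1,5) | p2:(3,2)->(2,2)
Step 2: p0:(1,2)->(0,2) | p1:(1,5)->(0,5) | p2:(2,2)->(1,2)
Step 3: p0:(0,2)->(0,3) | p1:(0,5)->(0,4)->EXIT | p2:(1,2)->(0,2)

(0,3) ESCAPED (0,2)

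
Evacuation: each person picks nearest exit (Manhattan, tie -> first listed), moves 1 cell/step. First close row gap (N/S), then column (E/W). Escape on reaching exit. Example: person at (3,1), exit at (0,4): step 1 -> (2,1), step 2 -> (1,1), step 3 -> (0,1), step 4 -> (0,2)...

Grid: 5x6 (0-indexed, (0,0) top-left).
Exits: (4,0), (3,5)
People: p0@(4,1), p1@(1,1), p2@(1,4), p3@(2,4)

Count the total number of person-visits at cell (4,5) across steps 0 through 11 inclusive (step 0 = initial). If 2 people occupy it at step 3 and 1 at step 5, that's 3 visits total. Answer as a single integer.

Answer: 0

Derivation:
Step 0: p0@(4,1) p1@(1,1) p2@(1,4) p3@(2,4) -> at (4,5): 0 [-], cum=0
Step 1: p0@ESC p1@(2,1) p2@(2,4) p3@(3,4) -> at (4,5): 0 [-], cum=0
Step 2: p0@ESC p1@(3,1) p2@(3,4) p3@ESC -> at (4,5): 0 [-], cum=0
Step 3: p0@ESC p1@(4,1) p2@ESC p3@ESC -> at (4,5): 0 [-], cum=0
Step 4: p0@ESC p1@ESC p2@ESC p3@ESC -> at (4,5): 0 [-], cum=0
Total visits = 0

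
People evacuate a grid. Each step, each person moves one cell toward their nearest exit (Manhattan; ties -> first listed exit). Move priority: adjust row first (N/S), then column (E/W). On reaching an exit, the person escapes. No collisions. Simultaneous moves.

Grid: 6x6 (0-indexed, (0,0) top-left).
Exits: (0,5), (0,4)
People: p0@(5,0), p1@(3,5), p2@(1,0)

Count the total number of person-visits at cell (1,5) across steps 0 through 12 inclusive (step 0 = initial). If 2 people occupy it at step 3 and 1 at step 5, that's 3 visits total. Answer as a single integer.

Answer: 1

Derivation:
Step 0: p0@(5,0) p1@(3,5) p2@(1,0) -> at (1,5): 0 [-], cum=0
Step 1: p0@(4,0) p1@(2,5) p2@(0,0) -> at (1,5): 0 [-], cum=0
Step 2: p0@(3,0) p1@(1,5) p2@(0,1) -> at (1,5): 1 [p1], cum=1
Step 3: p0@(2,0) p1@ESC p2@(0,2) -> at (1,5): 0 [-], cum=1
Step 4: p0@(1,0) p1@ESC p2@(0,3) -> at (1,5): 0 [-], cum=1
Step 5: p0@(0,0) p1@ESC p2@ESC -> at (1,5): 0 [-], cum=1
Step 6: p0@(0,1) p1@ESC p2@ESC -> at (1,5): 0 [-], cum=1
Step 7: p0@(0,2) p1@ESC p2@ESC -> at (1,5): 0 [-], cum=1
Step 8: p0@(0,3) p1@ESC p2@ESC -> at (1,5): 0 [-], cum=1
Step 9: p0@ESC p1@ESC p2@ESC -> at (1,5): 0 [-], cum=1
Total visits = 1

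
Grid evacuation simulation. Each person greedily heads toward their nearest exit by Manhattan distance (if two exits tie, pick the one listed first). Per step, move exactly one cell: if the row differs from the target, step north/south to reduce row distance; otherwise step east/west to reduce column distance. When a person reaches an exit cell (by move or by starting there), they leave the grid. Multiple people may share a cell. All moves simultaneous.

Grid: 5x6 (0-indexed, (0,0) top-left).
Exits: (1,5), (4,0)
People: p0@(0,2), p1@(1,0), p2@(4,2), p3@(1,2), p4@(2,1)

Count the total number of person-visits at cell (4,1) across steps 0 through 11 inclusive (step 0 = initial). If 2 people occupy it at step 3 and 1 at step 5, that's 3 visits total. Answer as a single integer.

Answer: 2

Derivation:
Step 0: p0@(0,2) p1@(1,0) p2@(4,2) p3@(1,2) p4@(2,1) -> at (4,1): 0 [-], cum=0
Step 1: p0@(1,2) p1@(2,0) p2@(4,1) p3@(1,3) p4@(3,1) -> at (4,1): 1 [p2], cum=1
Step 2: p0@(1,3) p1@(3,0) p2@ESC p3@(1,4) p4@(4,1) -> at (4,1): 1 [p4], cum=2
Step 3: p0@(1,4) p1@ESC p2@ESC p3@ESC p4@ESC -> at (4,1): 0 [-], cum=2
Step 4: p0@ESC p1@ESC p2@ESC p3@ESC p4@ESC -> at (4,1): 0 [-], cum=2
Total visits = 2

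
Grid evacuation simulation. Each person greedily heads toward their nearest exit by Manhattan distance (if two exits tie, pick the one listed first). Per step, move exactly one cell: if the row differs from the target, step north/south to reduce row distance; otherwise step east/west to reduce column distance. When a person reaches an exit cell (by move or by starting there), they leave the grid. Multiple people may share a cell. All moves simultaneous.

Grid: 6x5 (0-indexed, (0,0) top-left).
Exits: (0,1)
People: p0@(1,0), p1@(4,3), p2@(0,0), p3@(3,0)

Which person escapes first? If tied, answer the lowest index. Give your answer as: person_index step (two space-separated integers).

Answer: 2 1

Derivation:
Step 1: p0:(1,0)->(0,0) | p1:(4,3)->(3,3) | p2:(0,0)->(0,1)->EXIT | p3:(3,0)->(2,0)
Step 2: p0:(0,0)->(0,1)->EXIT | p1:(3,3)->(2,3) | p2:escaped | p3:(2,0)->(1,0)
Step 3: p0:escaped | p1:(2,3)->(1,3) | p2:escaped | p3:(1,0)->(0,0)
Step 4: p0:escaped | p1:(1,3)->(0,3) | p2:escaped | p3:(0,0)->(0,1)->EXIT
Step 5: p0:escaped | p1:(0,3)->(0,2) | p2:escaped | p3:escaped
Step 6: p0:escaped | p1:(0,2)->(0,1)->EXIT | p2:escaped | p3:escaped
Exit steps: [2, 6, 1, 4]
First to escape: p2 at step 1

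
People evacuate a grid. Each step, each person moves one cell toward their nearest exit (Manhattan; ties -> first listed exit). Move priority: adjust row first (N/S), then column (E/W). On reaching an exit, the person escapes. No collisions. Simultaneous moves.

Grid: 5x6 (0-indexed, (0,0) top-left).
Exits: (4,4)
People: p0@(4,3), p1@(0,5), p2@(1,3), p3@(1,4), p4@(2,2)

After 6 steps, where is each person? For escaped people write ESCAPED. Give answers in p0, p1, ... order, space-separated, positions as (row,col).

Step 1: p0:(4,3)->(4,4)->EXIT | p1:(0,5)->(1,5) | p2:(1,3)->(2,3) | p3:(1,4)->(2,4) | p4:(2,2)->(3,2)
Step 2: p0:escaped | p1:(1,5)->(2,5) | p2:(2,3)->(3,3) | p3:(2,4)->(3,4) | p4:(3,2)->(4,2)
Step 3: p0:escaped | p1:(2,5)->(3,5) | p2:(3,3)->(4,3) | p3:(3,4)->(4,4)->EXIT | p4:(4,2)->(4,3)
Step 4: p0:escaped | p1:(3,5)->(4,5) | p2:(4,3)->(4,4)->EXIT | p3:escaped | p4:(4,3)->(4,4)->EXIT
Step 5: p0:escaped | p1:(4,5)->(4,4)->EXIT | p2:escaped | p3:escaped | p4:escaped

ESCAPED ESCAPED ESCAPED ESCAPED ESCAPED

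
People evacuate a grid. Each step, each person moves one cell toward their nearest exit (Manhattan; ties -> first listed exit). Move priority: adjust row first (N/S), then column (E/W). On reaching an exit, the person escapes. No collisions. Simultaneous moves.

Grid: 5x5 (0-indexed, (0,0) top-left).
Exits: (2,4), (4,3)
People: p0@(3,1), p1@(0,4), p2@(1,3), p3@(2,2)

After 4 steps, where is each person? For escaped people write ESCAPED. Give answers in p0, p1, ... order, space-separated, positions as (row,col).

Step 1: p0:(3,1)->(4,1) | p1:(0,4)->(1,4) | p2:(1,3)->(2,3) | p3:(2,2)->(2,3)
Step 2: p0:(4,1)->(4,2) | p1:(1,4)->(2,4)->EXIT | p2:(2,3)->(2,4)->EXIT | p3:(2,3)->(2,4)->EXIT
Step 3: p0:(4,2)->(4,3)->EXIT | p1:escaped | p2:escaped | p3:escaped

ESCAPED ESCAPED ESCAPED ESCAPED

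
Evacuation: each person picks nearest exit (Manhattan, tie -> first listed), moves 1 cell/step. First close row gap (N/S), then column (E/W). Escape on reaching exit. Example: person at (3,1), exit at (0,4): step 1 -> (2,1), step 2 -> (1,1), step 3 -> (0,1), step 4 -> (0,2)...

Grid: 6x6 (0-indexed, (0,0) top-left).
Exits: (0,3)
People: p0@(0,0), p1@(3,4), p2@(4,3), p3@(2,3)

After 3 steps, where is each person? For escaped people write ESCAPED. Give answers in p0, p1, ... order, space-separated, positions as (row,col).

Step 1: p0:(0,0)->(0,1) | p1:(3,4)->(2,4) | p2:(4,3)->(3,3) | p3:(2,3)->(1,3)
Step 2: p0:(0,1)->(0,2) | p1:(2,4)->(1,4) | p2:(3,3)->(2,3) | p3:(1,3)->(0,3)->EXIT
Step 3: p0:(0,2)->(0,3)->EXIT | p1:(1,4)->(0,4) | p2:(2,3)->(1,3) | p3:escaped

ESCAPED (0,4) (1,3) ESCAPED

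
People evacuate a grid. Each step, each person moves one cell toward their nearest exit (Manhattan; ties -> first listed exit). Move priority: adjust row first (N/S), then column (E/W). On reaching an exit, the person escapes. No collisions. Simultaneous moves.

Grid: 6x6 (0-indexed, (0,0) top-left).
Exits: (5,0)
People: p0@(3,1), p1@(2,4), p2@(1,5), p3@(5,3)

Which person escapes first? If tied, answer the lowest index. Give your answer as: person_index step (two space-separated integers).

Step 1: p0:(3,1)->(4,1) | p1:(2,4)->(3,4) | p2:(1,5)->(2,5) | p3:(5,3)->(5,2)
Step 2: p0:(4,1)->(5,1) | p1:(3,4)->(4,4) | p2:(2,5)->(3,5) | p3:(5,2)->(5,1)
Step 3: p0:(5,1)->(5,0)->EXIT | p1:(4,4)->(5,4) | p2:(3,5)->(4,5) | p3:(5,1)->(5,0)->EXIT
Step 4: p0:escaped | p1:(5,4)->(5,3) | p2:(4,5)->(5,5) | p3:escaped
Step 5: p0:escaped | p1:(5,3)->(5,2) | p2:(5,5)->(5,4) | p3:escaped
Step 6: p0:escaped | p1:(5,2)->(5,1) | p2:(5,4)->(5,3) | p3:escaped
Step 7: p0:escaped | p1:(5,1)->(5,0)->EXIT | p2:(5,3)->(5,2) | p3:escaped
Step 8: p0:escaped | p1:escaped | p2:(5,2)->(5,1) | p3:escaped
Step 9: p0:escaped | p1:escaped | p2:(5,1)->(5,0)->EXIT | p3:escaped
Exit steps: [3, 7, 9, 3]
First to escape: p0 at step 3

Answer: 0 3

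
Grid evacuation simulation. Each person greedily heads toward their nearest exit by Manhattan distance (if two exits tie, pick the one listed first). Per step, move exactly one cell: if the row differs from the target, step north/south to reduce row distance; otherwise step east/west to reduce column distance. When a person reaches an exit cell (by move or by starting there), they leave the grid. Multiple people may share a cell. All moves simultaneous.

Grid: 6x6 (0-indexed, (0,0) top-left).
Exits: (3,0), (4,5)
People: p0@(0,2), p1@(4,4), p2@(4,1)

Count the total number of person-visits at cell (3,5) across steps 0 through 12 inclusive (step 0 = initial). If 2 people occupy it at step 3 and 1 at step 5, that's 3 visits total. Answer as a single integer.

Answer: 0

Derivation:
Step 0: p0@(0,2) p1@(4,4) p2@(4,1) -> at (3,5): 0 [-], cum=0
Step 1: p0@(1,2) p1@ESC p2@(3,1) -> at (3,5): 0 [-], cum=0
Step 2: p0@(2,2) p1@ESC p2@ESC -> at (3,5): 0 [-], cum=0
Step 3: p0@(3,2) p1@ESC p2@ESC -> at (3,5): 0 [-], cum=0
Step 4: p0@(3,1) p1@ESC p2@ESC -> at (3,5): 0 [-], cum=0
Step 5: p0@ESC p1@ESC p2@ESC -> at (3,5): 0 [-], cum=0
Total visits = 0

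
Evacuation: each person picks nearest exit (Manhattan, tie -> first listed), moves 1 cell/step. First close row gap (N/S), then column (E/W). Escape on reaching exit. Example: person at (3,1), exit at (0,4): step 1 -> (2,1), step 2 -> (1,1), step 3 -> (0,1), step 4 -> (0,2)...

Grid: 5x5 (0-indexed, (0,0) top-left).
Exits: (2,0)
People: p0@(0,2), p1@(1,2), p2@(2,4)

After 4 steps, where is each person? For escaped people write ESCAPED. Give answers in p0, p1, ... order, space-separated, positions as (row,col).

Step 1: p0:(0,2)->(1,2) | p1:(1,2)->(2,2) | p2:(2,4)->(2,3)
Step 2: p0:(1,2)->(2,2) | p1:(2,2)->(2,1) | p2:(2,3)->(2,2)
Step 3: p0:(2,2)->(2,1) | p1:(2,1)->(2,0)->EXIT | p2:(2,2)->(2,1)
Step 4: p0:(2,1)->(2,0)->EXIT | p1:escaped | p2:(2,1)->(2,0)->EXIT

ESCAPED ESCAPED ESCAPED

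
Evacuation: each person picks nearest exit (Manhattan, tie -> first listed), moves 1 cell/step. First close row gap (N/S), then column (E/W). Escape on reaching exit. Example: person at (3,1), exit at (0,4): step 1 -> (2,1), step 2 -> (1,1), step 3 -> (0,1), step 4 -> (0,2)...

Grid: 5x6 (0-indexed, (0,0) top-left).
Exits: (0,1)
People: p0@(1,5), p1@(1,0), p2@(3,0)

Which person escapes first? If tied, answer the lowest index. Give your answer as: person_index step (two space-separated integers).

Answer: 1 2

Derivation:
Step 1: p0:(1,5)->(0,5) | p1:(1,0)->(0,0) | p2:(3,0)->(2,0)
Step 2: p0:(0,5)->(0,4) | p1:(0,0)->(0,1)->EXIT | p2:(2,0)->(1,0)
Step 3: p0:(0,4)->(0,3) | p1:escaped | p2:(1,0)->(0,0)
Step 4: p0:(0,3)->(0,2) | p1:escaped | p2:(0,0)->(0,1)->EXIT
Step 5: p0:(0,2)->(0,1)->EXIT | p1:escaped | p2:escaped
Exit steps: [5, 2, 4]
First to escape: p1 at step 2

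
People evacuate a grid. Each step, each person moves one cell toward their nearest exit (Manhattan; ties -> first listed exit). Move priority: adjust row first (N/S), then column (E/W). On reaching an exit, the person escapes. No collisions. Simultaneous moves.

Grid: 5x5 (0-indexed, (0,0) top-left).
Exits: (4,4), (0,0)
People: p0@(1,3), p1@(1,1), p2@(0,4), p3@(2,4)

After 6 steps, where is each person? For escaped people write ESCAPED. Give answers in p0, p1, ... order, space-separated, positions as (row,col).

Step 1: p0:(1,3)->(2,3) | p1:(1,1)->(0,1) | p2:(0,4)->(1,4) | p3:(2,4)->(3,4)
Step 2: p0:(2,3)->(3,3) | p1:(0,1)->(0,0)->EXIT | p2:(1,4)->(2,4) | p3:(3,4)->(4,4)->EXIT
Step 3: p0:(3,3)->(4,3) | p1:escaped | p2:(2,4)->(3,4) | p3:escaped
Step 4: p0:(4,3)->(4,4)->EXIT | p1:escaped | p2:(3,4)->(4,4)->EXIT | p3:escaped

ESCAPED ESCAPED ESCAPED ESCAPED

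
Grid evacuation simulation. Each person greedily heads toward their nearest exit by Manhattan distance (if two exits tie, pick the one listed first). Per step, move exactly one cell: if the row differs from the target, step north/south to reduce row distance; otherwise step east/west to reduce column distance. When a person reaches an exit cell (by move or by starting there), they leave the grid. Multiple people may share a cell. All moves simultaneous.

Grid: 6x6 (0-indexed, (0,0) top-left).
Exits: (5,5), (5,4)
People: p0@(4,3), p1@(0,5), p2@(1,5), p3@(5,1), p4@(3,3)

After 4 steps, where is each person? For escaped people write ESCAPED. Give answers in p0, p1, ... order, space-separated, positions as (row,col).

Step 1: p0:(4,3)->(5,3) | p1:(0,5)->(1,5) | p2:(1,5)->(2,5) | p3:(5,1)->(5,2) | p4:(3,3)->(4,3)
Step 2: p0:(5,3)->(5,4)->EXIT | p1:(1,5)->(2,5) | p2:(2,5)->(3,5) | p3:(5,2)->(5,3) | p4:(4,3)->(5,3)
Step 3: p0:escaped | p1:(2,5)->(3,5) | p2:(3,5)->(4,5) | p3:(5,3)->(5,4)->EXIT | p4:(5,3)->(5,4)->EXIT
Step 4: p0:escaped | p1:(3,5)->(4,5) | p2:(4,5)->(5,5)->EXIT | p3:escaped | p4:escaped

ESCAPED (4,5) ESCAPED ESCAPED ESCAPED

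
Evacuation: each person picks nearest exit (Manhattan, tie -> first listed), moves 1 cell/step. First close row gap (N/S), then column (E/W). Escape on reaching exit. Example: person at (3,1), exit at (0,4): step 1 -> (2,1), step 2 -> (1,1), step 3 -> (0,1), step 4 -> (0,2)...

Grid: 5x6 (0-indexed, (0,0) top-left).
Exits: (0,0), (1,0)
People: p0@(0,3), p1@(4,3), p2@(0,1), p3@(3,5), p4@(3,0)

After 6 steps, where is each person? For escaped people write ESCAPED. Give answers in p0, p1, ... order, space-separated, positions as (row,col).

Step 1: p0:(0,3)->(0,2) | p1:(4,3)->(3,3) | p2:(0,1)->(0,0)->EXIT | p3:(3,5)->(2,5) | p4:(3,0)->(2,0)
Step 2: p0:(0,2)->(0,1) | p1:(3,3)->(2,3) | p2:escaped | p3:(2,5)->(1,5) | p4:(2,0)->(1,0)->EXIT
Step 3: p0:(0,1)->(0,0)->EXIT | p1:(2,3)->(1,3) | p2:escaped | p3:(1,5)->(1,4) | p4:escaped
Step 4: p0:escaped | p1:(1,3)->(1,2) | p2:escaped | p3:(1,4)->(1,3) | p4:escaped
Step 5: p0:escaped | p1:(1,2)->(1,1) | p2:escaped | p3:(1,3)->(1,2) | p4:escaped
Step 6: p0:escaped | p1:(1,1)->(1,0)->EXIT | p2:escaped | p3:(1,2)->(1,1) | p4:escaped

ESCAPED ESCAPED ESCAPED (1,1) ESCAPED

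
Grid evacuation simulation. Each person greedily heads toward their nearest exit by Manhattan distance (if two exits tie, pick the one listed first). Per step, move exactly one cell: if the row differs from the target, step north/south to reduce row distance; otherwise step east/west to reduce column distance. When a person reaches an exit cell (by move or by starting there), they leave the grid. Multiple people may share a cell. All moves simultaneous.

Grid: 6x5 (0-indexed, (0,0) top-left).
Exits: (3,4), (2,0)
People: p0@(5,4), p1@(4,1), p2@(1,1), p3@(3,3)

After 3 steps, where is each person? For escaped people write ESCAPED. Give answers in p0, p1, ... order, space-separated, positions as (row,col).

Step 1: p0:(5,4)->(4,4) | p1:(4,1)->(3,1) | p2:(1,1)->(2,1) | p3:(3,3)->(3,4)->EXIT
Step 2: p0:(4,4)->(3,4)->EXIT | p1:(3,1)->(2,1) | p2:(2,1)->(2,0)->EXIT | p3:escaped
Step 3: p0:escaped | p1:(2,1)->(2,0)->EXIT | p2:escaped | p3:escaped

ESCAPED ESCAPED ESCAPED ESCAPED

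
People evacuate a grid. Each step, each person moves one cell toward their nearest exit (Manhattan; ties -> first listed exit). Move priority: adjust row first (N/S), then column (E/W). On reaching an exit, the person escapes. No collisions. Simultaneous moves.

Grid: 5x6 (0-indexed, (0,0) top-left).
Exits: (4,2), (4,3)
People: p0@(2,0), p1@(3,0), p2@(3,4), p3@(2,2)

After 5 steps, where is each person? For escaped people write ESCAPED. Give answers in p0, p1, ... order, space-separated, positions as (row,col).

Step 1: p0:(2,0)->(3,0) | p1:(3,0)->(4,0) | p2:(3,4)->(4,4) | p3:(2,2)->(3,2)
Step 2: p0:(3,0)->(4,0) | p1:(4,0)->(4,1) | p2:(4,4)->(4,3)->EXIT | p3:(3,2)->(4,2)->EXIT
Step 3: p0:(4,0)->(4,1) | p1:(4,1)->(4,2)->EXIT | p2:escaped | p3:escaped
Step 4: p0:(4,1)->(4,2)->EXIT | p1:escaped | p2:escaped | p3:escaped

ESCAPED ESCAPED ESCAPED ESCAPED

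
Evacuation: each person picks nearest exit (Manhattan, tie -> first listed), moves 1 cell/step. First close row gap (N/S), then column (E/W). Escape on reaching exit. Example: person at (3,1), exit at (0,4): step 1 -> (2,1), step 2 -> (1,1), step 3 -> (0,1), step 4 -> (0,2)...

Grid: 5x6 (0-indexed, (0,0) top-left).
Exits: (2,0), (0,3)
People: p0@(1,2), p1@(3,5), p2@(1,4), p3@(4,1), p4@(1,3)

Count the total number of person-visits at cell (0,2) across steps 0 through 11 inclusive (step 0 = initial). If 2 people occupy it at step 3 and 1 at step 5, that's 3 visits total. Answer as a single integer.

Step 0: p0@(1,2) p1@(3,5) p2@(1,4) p3@(4,1) p4@(1,3) -> at (0,2): 0 [-], cum=0
Step 1: p0@(0,2) p1@(2,5) p2@(0,4) p3@(3,1) p4@ESC -> at (0,2): 1 [p0], cum=1
Step 2: p0@ESC p1@(1,5) p2@ESC p3@(2,1) p4@ESC -> at (0,2): 0 [-], cum=1
Step 3: p0@ESC p1@(0,5) p2@ESC p3@ESC p4@ESC -> at (0,2): 0 [-], cum=1
Step 4: p0@ESC p1@(0,4) p2@ESC p3@ESC p4@ESC -> at (0,2): 0 [-], cum=1
Step 5: p0@ESC p1@ESC p2@ESC p3@ESC p4@ESC -> at (0,2): 0 [-], cum=1
Total visits = 1

Answer: 1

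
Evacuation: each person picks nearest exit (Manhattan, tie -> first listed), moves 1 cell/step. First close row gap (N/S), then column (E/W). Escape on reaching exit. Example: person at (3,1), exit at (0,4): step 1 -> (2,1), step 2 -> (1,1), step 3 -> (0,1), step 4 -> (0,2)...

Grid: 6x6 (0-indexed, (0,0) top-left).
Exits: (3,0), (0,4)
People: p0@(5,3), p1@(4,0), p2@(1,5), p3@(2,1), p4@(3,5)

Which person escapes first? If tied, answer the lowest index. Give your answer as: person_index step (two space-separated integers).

Answer: 1 1

Derivation:
Step 1: p0:(5,3)->(4,3) | p1:(4,0)->(3,0)->EXIT | p2:(1,5)->(0,5) | p3:(2,1)->(3,1) | p4:(3,5)->(2,5)
Step 2: p0:(4,3)->(3,3) | p1:escaped | p2:(0,5)->(0,4)->EXIT | p3:(3,1)->(3,0)->EXIT | p4:(2,5)->(1,5)
Step 3: p0:(3,3)->(3,2) | p1:escaped | p2:escaped | p3:escaped | p4:(1,5)->(0,5)
Step 4: p0:(3,2)->(3,1) | p1:escaped | p2:escaped | p3:escaped | p4:(0,5)->(0,4)->EXIT
Step 5: p0:(3,1)->(3,0)->EXIT | p1:escaped | p2:escaped | p3:escaped | p4:escaped
Exit steps: [5, 1, 2, 2, 4]
First to escape: p1 at step 1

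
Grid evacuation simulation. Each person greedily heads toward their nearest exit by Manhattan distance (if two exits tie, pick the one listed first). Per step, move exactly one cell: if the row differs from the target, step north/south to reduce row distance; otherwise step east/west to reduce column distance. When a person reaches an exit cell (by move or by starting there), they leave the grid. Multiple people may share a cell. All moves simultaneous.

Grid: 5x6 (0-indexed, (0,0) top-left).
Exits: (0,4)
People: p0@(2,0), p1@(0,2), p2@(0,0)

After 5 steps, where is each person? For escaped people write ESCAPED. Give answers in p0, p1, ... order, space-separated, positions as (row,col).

Step 1: p0:(2,0)->(1,0) | p1:(0,2)->(0,3) | p2:(0,0)->(0,1)
Step 2: p0:(1,0)->(0,0) | p1:(0,3)->(0,4)->EXIT | p2:(0,1)->(0,2)
Step 3: p0:(0,0)->(0,1) | p1:escaped | p2:(0,2)->(0,3)
Step 4: p0:(0,1)->(0,2) | p1:escaped | p2:(0,3)->(0,4)->EXIT
Step 5: p0:(0,2)->(0,3) | p1:escaped | p2:escaped

(0,3) ESCAPED ESCAPED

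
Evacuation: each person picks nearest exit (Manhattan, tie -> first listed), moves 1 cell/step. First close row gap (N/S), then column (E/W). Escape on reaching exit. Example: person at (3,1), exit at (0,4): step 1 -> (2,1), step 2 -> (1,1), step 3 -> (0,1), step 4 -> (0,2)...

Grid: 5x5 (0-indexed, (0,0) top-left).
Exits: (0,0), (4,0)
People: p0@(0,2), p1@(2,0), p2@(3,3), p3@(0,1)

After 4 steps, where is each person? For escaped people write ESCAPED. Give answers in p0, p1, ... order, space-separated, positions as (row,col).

Step 1: p0:(0,2)->(0,1) | p1:(2,0)->(1,0) | p2:(3,3)->(4,3) | p3:(0,1)->(0,0)->EXIT
Step 2: p0:(0,1)->(0,0)->EXIT | p1:(1,0)->(0,0)->EXIT | p2:(4,3)->(4,2) | p3:escaped
Step 3: p0:escaped | p1:escaped | p2:(4,2)->(4,1) | p3:escaped
Step 4: p0:escaped | p1:escaped | p2:(4,1)->(4,0)->EXIT | p3:escaped

ESCAPED ESCAPED ESCAPED ESCAPED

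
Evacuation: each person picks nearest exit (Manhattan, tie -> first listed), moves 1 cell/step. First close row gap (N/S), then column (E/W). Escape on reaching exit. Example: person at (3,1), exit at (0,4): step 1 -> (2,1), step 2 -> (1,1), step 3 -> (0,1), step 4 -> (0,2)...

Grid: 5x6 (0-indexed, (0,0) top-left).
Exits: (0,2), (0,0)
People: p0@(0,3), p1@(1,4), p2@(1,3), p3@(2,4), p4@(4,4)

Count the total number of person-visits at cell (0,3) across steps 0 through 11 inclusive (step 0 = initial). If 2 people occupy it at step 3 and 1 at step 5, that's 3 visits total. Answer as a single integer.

Step 0: p0@(0,3) p1@(1,4) p2@(1,3) p3@(2,4) p4@(4,4) -> at (0,3): 1 [p0], cum=1
Step 1: p0@ESC p1@(0,4) p2@(0,3) p3@(1,4) p4@(3,4) -> at (0,3): 1 [p2], cum=2
Step 2: p0@ESC p1@(0,3) p2@ESC p3@(0,4) p4@(2,4) -> at (0,3): 1 [p1], cum=3
Step 3: p0@ESC p1@ESC p2@ESC p3@(0,3) p4@(1,4) -> at (0,3): 1 [p3], cum=4
Step 4: p0@ESC p1@ESC p2@ESC p3@ESC p4@(0,4) -> at (0,3): 0 [-], cum=4
Step 5: p0@ESC p1@ESC p2@ESC p3@ESC p4@(0,3) -> at (0,3): 1 [p4], cum=5
Step 6: p0@ESC p1@ESC p2@ESC p3@ESC p4@ESC -> at (0,3): 0 [-], cum=5
Total visits = 5

Answer: 5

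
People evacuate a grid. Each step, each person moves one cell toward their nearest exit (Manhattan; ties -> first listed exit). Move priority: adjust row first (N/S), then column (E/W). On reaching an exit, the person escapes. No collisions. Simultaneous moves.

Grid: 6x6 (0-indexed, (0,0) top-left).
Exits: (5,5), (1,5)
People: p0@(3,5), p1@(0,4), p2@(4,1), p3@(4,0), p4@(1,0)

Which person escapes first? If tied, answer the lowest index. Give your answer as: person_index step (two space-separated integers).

Step 1: p0:(3,5)->(4,5) | p1:(0,4)->(1,4) | p2:(4,1)->(5,1) | p3:(4,0)->(5,0) | p4:(1,0)->(1,1)
Step 2: p0:(4,5)->(5,5)->EXIT | p1:(1,4)->(1,5)->EXIT | p2:(5,1)->(5,2) | p3:(5,0)->(5,1) | p4:(1,1)->(1,2)
Step 3: p0:escaped | p1:escaped | p2:(5,2)->(5,3) | p3:(5,1)->(5,2) | p4:(1,2)->(1,3)
Step 4: p0:escaped | p1:escaped | p2:(5,3)->(5,4) | p3:(5,2)->(5,3) | p4:(1,3)->(1,4)
Step 5: p0:escaped | p1:escaped | p2:(5,4)->(5,5)->EXIT | p3:(5,3)->(5,4) | p4:(1,4)->(1,5)->EXIT
Step 6: p0:escaped | p1:escaped | p2:escaped | p3:(5,4)->(5,5)->EXIT | p4:escaped
Exit steps: [2, 2, 5, 6, 5]
First to escape: p0 at step 2

Answer: 0 2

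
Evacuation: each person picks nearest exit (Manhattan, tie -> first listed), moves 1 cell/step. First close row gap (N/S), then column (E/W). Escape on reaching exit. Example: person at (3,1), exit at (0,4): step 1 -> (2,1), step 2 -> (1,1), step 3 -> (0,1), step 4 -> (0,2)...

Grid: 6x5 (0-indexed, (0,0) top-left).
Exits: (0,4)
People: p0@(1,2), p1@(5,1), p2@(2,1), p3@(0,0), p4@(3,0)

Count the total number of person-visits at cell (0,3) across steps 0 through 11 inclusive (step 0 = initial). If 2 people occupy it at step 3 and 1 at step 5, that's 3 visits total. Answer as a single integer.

Step 0: p0@(1,2) p1@(5,1) p2@(2,1) p3@(0,0) p4@(3,0) -> at (0,3): 0 [-], cum=0
Step 1: p0@(0,2) p1@(4,1) p2@(1,1) p3@(0,1) p4@(2,0) -> at (0,3): 0 [-], cum=0
Step 2: p0@(0,3) p1@(3,1) p2@(0,1) p3@(0,2) p4@(1,0) -> at (0,3): 1 [p0], cum=1
Step 3: p0@ESC p1@(2,1) p2@(0,2) p3@(0,3) p4@(0,0) -> at (0,3): 1 [p3], cum=2
Step 4: p0@ESC p1@(1,1) p2@(0,3) p3@ESC p4@(0,1) -> at (0,3): 1 [p2], cum=3
Step 5: p0@ESC p1@(0,1) p2@ESC p3@ESC p4@(0,2) -> at (0,3): 0 [-], cum=3
Step 6: p0@ESC p1@(0,2) p2@ESC p3@ESC p4@(0,3) -> at (0,3): 1 [p4], cum=4
Step 7: p0@ESC p1@(0,3) p2@ESC p3@ESC p4@ESC -> at (0,3): 1 [p1], cum=5
Step 8: p0@ESC p1@ESC p2@ESC p3@ESC p4@ESC -> at (0,3): 0 [-], cum=5
Total visits = 5

Answer: 5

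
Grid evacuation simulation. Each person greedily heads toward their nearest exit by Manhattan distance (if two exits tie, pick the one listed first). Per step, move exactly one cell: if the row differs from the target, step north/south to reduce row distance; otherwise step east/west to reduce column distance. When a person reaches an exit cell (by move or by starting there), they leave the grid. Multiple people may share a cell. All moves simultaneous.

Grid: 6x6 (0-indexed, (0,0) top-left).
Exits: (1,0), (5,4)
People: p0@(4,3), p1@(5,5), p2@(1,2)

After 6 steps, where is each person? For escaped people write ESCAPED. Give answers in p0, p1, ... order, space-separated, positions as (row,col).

Step 1: p0:(4,3)->(5,3) | p1:(5,5)->(5,4)->EXIT | p2:(1,2)->(1,1)
Step 2: p0:(5,3)->(5,4)->EXIT | p1:escaped | p2:(1,1)->(1,0)->EXIT

ESCAPED ESCAPED ESCAPED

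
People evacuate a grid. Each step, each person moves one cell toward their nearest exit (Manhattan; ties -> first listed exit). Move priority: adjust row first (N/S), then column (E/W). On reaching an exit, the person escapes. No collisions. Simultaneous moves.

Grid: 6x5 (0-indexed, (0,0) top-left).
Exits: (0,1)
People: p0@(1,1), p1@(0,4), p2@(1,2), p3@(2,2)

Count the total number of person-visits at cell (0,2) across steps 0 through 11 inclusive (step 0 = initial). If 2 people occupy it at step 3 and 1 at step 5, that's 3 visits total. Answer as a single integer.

Answer: 3

Derivation:
Step 0: p0@(1,1) p1@(0,4) p2@(1,2) p3@(2,2) -> at (0,2): 0 [-], cum=0
Step 1: p0@ESC p1@(0,3) p2@(0,2) p3@(1,2) -> at (0,2): 1 [p2], cum=1
Step 2: p0@ESC p1@(0,2) p2@ESC p3@(0,2) -> at (0,2): 2 [p1,p3], cum=3
Step 3: p0@ESC p1@ESC p2@ESC p3@ESC -> at (0,2): 0 [-], cum=3
Total visits = 3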